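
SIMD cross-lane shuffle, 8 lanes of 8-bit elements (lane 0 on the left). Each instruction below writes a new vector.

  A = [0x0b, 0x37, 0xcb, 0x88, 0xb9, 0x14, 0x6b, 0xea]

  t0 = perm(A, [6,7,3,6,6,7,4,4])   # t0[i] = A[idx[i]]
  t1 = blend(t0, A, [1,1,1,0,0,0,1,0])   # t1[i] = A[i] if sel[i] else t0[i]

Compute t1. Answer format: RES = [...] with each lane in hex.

RES = [0x0b, 0x37, 0xcb, 0x6b, 0x6b, 0xea, 0x6b, 0xb9]

t0 = [0x6b, 0xea, 0x88, 0x6b, 0x6b, 0xea, 0xb9, 0xb9]
t1 = [0x0b, 0x37, 0xcb, 0x6b, 0x6b, 0xea, 0x6b, 0xb9]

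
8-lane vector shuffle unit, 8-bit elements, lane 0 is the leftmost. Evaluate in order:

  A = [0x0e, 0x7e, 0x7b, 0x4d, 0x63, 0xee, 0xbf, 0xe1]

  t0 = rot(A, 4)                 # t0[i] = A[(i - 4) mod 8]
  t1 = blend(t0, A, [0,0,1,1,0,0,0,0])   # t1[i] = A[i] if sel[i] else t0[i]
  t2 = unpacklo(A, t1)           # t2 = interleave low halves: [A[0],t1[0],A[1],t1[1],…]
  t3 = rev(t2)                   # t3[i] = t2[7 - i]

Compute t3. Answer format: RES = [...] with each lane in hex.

  t0: 63 ee bf e1 0e 7e 7b 4d
  t1: 63 ee 7b 4d 0e 7e 7b 4d
  t2: 0e 63 7e ee 7b 7b 4d 4d
  t3: 4d 4d 7b 7b ee 7e 63 0e

RES = [0x4d, 0x4d, 0x7b, 0x7b, 0xee, 0x7e, 0x63, 0x0e]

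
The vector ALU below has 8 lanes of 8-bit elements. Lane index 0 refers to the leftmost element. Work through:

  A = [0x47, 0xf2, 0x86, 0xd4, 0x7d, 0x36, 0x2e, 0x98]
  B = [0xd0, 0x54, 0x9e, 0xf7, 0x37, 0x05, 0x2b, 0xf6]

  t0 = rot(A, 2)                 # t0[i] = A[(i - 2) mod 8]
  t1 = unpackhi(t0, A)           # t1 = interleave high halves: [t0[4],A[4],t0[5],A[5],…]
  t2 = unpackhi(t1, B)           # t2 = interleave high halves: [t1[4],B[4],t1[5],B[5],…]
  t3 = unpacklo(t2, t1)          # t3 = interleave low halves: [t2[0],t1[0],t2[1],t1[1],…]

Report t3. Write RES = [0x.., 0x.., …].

RES = [0x7d, 0x86, 0x37, 0x7d, 0x2e, 0xd4, 0x05, 0x36]

t0 = [0x2e, 0x98, 0x47, 0xf2, 0x86, 0xd4, 0x7d, 0x36]
t1 = [0x86, 0x7d, 0xd4, 0x36, 0x7d, 0x2e, 0x36, 0x98]
t2 = [0x7d, 0x37, 0x2e, 0x05, 0x36, 0x2b, 0x98, 0xf6]
t3 = [0x7d, 0x86, 0x37, 0x7d, 0x2e, 0xd4, 0x05, 0x36]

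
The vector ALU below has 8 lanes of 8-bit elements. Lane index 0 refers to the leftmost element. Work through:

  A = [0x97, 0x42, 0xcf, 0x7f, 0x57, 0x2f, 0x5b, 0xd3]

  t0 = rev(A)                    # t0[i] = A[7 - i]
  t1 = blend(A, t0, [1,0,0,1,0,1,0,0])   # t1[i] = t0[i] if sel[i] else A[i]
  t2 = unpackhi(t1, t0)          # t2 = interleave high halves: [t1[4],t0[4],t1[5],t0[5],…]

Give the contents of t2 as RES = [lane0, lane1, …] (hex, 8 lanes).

RES = [0x57, 0x7f, 0xcf, 0xcf, 0x5b, 0x42, 0xd3, 0x97]

t0 = [0xd3, 0x5b, 0x2f, 0x57, 0x7f, 0xcf, 0x42, 0x97]
t1 = [0xd3, 0x42, 0xcf, 0x57, 0x57, 0xcf, 0x5b, 0xd3]
t2 = [0x57, 0x7f, 0xcf, 0xcf, 0x5b, 0x42, 0xd3, 0x97]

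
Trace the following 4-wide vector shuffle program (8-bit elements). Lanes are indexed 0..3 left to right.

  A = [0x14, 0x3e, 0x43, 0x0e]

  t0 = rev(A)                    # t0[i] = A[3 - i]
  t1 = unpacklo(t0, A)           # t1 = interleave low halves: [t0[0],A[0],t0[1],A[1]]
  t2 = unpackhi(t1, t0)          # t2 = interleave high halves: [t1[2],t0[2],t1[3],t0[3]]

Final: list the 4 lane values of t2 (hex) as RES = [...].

t0 = [0x0e, 0x43, 0x3e, 0x14]
t1 = [0x0e, 0x14, 0x43, 0x3e]
t2 = [0x43, 0x3e, 0x3e, 0x14]

RES = [0x43, 0x3e, 0x3e, 0x14]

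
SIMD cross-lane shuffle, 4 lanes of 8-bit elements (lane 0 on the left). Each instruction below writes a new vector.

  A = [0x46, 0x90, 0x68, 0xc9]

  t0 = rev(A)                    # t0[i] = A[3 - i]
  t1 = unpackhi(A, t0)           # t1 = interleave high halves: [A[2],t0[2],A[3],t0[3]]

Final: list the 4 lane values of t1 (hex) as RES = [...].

  t0: c9 68 90 46
  t1: 68 90 c9 46

RES = [ 0x68  0x90  0xc9  0x46 ]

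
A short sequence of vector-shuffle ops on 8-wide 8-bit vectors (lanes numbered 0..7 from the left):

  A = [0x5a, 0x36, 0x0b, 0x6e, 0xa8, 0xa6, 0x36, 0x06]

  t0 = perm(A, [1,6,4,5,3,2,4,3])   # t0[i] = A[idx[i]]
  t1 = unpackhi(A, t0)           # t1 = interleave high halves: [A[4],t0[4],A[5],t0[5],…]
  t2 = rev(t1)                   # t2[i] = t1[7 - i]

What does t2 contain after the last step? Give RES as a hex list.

RES = [0x6e, 0x06, 0xa8, 0x36, 0x0b, 0xa6, 0x6e, 0xa8]

  t0: 36 36 a8 a6 6e 0b a8 6e
  t1: a8 6e a6 0b 36 a8 06 6e
  t2: 6e 06 a8 36 0b a6 6e a8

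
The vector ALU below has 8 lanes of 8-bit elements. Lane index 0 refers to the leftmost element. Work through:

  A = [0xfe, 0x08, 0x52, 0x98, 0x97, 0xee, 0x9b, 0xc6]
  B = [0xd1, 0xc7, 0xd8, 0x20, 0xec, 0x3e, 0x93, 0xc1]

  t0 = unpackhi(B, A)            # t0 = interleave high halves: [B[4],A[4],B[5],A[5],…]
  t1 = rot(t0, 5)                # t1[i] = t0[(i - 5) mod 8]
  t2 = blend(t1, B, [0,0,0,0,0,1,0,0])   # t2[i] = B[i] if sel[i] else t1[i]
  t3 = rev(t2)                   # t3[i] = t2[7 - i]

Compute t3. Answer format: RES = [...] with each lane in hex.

  t0: ec 97 3e ee 93 9b c1 c6
  t1: ee 93 9b c1 c6 ec 97 3e
  t2: ee 93 9b c1 c6 3e 97 3e
  t3: 3e 97 3e c6 c1 9b 93 ee

RES = [ 0x3e  0x97  0x3e  0xc6  0xc1  0x9b  0x93  0xee ]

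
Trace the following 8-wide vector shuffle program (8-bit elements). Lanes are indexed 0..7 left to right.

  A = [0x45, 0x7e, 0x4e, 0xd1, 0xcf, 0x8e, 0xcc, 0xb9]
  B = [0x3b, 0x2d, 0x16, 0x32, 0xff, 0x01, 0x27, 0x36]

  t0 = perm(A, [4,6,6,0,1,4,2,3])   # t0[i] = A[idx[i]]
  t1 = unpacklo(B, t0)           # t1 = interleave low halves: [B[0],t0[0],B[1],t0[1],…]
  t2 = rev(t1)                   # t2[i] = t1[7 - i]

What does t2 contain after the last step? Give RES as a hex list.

t0 = [0xcf, 0xcc, 0xcc, 0x45, 0x7e, 0xcf, 0x4e, 0xd1]
t1 = [0x3b, 0xcf, 0x2d, 0xcc, 0x16, 0xcc, 0x32, 0x45]
t2 = [0x45, 0x32, 0xcc, 0x16, 0xcc, 0x2d, 0xcf, 0x3b]

RES = [ 0x45  0x32  0xcc  0x16  0xcc  0x2d  0xcf  0x3b ]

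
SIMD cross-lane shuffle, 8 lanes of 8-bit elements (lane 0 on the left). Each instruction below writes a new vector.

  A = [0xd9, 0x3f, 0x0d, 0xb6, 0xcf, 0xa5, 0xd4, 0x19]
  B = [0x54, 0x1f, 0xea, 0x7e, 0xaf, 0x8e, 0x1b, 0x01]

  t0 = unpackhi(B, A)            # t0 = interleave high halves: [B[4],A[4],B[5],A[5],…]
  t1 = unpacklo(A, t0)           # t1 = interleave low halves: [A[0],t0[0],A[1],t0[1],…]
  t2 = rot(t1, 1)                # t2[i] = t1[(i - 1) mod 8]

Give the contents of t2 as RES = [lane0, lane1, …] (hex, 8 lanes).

RES = [0xa5, 0xd9, 0xaf, 0x3f, 0xcf, 0x0d, 0x8e, 0xb6]

t0 = [0xaf, 0xcf, 0x8e, 0xa5, 0x1b, 0xd4, 0x01, 0x19]
t1 = [0xd9, 0xaf, 0x3f, 0xcf, 0x0d, 0x8e, 0xb6, 0xa5]
t2 = [0xa5, 0xd9, 0xaf, 0x3f, 0xcf, 0x0d, 0x8e, 0xb6]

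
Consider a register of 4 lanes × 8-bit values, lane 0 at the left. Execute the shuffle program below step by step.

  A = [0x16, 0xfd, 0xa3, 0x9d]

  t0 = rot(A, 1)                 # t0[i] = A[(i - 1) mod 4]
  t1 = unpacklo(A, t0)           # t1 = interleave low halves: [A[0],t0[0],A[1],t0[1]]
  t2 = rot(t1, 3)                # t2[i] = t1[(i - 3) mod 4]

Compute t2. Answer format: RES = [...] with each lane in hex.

t0 = [0x9d, 0x16, 0xfd, 0xa3]
t1 = [0x16, 0x9d, 0xfd, 0x16]
t2 = [0x9d, 0xfd, 0x16, 0x16]

RES = [0x9d, 0xfd, 0x16, 0x16]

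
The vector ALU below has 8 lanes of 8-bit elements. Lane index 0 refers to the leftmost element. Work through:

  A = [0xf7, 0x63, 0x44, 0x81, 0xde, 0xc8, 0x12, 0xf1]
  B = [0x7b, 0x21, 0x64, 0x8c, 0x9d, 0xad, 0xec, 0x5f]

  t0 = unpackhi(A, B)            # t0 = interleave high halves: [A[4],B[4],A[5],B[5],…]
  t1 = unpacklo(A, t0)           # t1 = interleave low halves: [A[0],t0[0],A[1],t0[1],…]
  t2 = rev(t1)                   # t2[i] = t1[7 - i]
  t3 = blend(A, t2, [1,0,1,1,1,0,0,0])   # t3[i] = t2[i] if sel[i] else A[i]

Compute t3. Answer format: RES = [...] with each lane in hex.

RES = [0xad, 0x63, 0xc8, 0x44, 0x9d, 0xc8, 0x12, 0xf1]

  t0: de 9d c8 ad 12 ec f1 5f
  t1: f7 de 63 9d 44 c8 81 ad
  t2: ad 81 c8 44 9d 63 de f7
  t3: ad 63 c8 44 9d c8 12 f1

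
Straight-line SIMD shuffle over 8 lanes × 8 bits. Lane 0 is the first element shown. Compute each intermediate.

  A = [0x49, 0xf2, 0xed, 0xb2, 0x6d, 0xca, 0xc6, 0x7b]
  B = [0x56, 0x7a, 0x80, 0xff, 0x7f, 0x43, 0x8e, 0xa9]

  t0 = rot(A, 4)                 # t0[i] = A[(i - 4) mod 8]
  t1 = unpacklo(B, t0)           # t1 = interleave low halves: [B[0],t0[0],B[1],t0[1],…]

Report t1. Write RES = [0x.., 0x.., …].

RES = [0x56, 0x6d, 0x7a, 0xca, 0x80, 0xc6, 0xff, 0x7b]

  t0: 6d ca c6 7b 49 f2 ed b2
  t1: 56 6d 7a ca 80 c6 ff 7b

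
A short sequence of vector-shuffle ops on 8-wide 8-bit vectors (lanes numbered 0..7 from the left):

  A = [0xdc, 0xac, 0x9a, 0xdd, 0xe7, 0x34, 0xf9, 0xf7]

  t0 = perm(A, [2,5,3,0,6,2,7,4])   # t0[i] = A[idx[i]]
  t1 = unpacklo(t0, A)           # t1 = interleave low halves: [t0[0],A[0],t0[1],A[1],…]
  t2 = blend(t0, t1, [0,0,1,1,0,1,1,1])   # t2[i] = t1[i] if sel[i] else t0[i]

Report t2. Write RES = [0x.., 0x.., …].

RES = [ 0x9a  0x34  0x34  0xac  0xf9  0x9a  0xdc  0xdd ]

t0 = [0x9a, 0x34, 0xdd, 0xdc, 0xf9, 0x9a, 0xf7, 0xe7]
t1 = [0x9a, 0xdc, 0x34, 0xac, 0xdd, 0x9a, 0xdc, 0xdd]
t2 = [0x9a, 0x34, 0x34, 0xac, 0xf9, 0x9a, 0xdc, 0xdd]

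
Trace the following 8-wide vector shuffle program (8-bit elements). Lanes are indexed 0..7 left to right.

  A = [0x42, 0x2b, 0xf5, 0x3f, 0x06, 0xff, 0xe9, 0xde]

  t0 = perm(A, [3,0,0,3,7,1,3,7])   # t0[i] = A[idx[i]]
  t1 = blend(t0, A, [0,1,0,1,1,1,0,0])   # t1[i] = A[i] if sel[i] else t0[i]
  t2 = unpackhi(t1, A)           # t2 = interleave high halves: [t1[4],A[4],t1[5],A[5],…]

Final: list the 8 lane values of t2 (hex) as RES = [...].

→ t0 |3f|42|42|3f|de|2b|3f|de|
→ t1 |3f|2b|42|3f|06|ff|3f|de|
→ t2 |06|06|ff|ff|3f|e9|de|de|

RES = [0x06, 0x06, 0xff, 0xff, 0x3f, 0xe9, 0xde, 0xde]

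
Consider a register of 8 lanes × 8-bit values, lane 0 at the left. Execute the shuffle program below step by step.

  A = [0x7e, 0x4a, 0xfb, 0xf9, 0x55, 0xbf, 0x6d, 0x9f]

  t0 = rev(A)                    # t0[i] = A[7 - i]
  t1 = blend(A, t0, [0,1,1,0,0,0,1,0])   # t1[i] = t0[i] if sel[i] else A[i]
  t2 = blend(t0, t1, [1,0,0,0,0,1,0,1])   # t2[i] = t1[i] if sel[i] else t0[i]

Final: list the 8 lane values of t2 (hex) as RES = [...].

RES = [ 0x7e  0x6d  0xbf  0x55  0xf9  0xbf  0x4a  0x9f ]

  t0: 9f 6d bf 55 f9 fb 4a 7e
  t1: 7e 6d bf f9 55 bf 4a 9f
  t2: 7e 6d bf 55 f9 bf 4a 9f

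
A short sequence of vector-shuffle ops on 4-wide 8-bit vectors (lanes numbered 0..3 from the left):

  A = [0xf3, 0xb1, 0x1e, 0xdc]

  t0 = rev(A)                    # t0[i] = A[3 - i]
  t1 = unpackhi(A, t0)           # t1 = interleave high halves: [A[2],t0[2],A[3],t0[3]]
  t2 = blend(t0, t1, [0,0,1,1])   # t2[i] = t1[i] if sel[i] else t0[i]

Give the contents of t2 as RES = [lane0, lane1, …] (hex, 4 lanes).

t0 = [0xdc, 0x1e, 0xb1, 0xf3]
t1 = [0x1e, 0xb1, 0xdc, 0xf3]
t2 = [0xdc, 0x1e, 0xdc, 0xf3]

RES = [ 0xdc  0x1e  0xdc  0xf3 ]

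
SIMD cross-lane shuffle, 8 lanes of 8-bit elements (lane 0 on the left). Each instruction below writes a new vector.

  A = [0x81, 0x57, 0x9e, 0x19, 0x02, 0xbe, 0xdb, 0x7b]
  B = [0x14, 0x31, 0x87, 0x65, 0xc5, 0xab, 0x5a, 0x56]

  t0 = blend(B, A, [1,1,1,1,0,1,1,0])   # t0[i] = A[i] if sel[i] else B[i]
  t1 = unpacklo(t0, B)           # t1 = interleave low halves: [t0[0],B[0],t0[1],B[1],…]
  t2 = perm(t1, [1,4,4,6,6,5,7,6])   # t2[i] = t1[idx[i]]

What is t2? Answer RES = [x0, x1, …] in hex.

t0 = [0x81, 0x57, 0x9e, 0x19, 0xc5, 0xbe, 0xdb, 0x56]
t1 = [0x81, 0x14, 0x57, 0x31, 0x9e, 0x87, 0x19, 0x65]
t2 = [0x14, 0x9e, 0x9e, 0x19, 0x19, 0x87, 0x65, 0x19]

RES = [ 0x14  0x9e  0x9e  0x19  0x19  0x87  0x65  0x19 ]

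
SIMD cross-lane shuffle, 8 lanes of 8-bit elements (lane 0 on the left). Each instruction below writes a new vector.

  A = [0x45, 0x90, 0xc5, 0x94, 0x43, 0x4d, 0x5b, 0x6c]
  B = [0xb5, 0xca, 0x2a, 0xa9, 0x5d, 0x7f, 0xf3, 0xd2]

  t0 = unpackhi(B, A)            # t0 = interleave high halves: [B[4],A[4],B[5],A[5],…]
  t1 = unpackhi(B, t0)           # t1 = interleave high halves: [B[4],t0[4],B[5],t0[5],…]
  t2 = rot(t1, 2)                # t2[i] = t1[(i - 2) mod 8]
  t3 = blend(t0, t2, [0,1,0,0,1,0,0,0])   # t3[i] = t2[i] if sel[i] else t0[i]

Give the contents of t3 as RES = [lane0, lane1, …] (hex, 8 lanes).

  t0: 5d 43 7f 4d f3 5b d2 6c
  t1: 5d f3 7f 5b f3 d2 d2 6c
  t2: d2 6c 5d f3 7f 5b f3 d2
  t3: 5d 6c 7f 4d 7f 5b d2 6c

RES = [ 0x5d  0x6c  0x7f  0x4d  0x7f  0x5b  0xd2  0x6c ]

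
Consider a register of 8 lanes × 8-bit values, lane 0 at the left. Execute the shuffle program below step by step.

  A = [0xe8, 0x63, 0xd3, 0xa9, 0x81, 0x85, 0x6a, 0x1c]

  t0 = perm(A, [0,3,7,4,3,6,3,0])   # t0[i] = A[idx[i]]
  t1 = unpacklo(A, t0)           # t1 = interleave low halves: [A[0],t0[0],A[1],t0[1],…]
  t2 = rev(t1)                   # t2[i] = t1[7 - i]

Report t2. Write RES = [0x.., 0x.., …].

RES = [ 0x81  0xa9  0x1c  0xd3  0xa9  0x63  0xe8  0xe8 ]

t0 = [0xe8, 0xa9, 0x1c, 0x81, 0xa9, 0x6a, 0xa9, 0xe8]
t1 = [0xe8, 0xe8, 0x63, 0xa9, 0xd3, 0x1c, 0xa9, 0x81]
t2 = [0x81, 0xa9, 0x1c, 0xd3, 0xa9, 0x63, 0xe8, 0xe8]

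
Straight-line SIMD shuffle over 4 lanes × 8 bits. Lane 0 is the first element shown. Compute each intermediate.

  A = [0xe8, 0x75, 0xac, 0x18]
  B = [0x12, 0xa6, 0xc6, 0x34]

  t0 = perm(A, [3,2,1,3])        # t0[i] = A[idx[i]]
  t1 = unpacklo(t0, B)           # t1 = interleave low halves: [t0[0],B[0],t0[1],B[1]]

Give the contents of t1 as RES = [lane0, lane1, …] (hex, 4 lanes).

RES = [0x18, 0x12, 0xac, 0xa6]

→ t0 |18|ac|75|18|
→ t1 |18|12|ac|a6|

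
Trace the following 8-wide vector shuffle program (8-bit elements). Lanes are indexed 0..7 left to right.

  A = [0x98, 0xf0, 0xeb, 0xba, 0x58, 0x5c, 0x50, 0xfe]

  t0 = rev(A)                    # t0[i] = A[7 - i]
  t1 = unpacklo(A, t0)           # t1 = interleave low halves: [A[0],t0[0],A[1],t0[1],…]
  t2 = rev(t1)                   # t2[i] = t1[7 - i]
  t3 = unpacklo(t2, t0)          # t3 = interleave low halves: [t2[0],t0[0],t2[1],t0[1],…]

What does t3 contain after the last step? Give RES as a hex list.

→ t0 |fe|50|5c|58|ba|eb|f0|98|
→ t1 |98|fe|f0|50|eb|5c|ba|58|
→ t2 |58|ba|5c|eb|50|f0|fe|98|
→ t3 |58|fe|ba|50|5c|5c|eb|58|

RES = [ 0x58  0xfe  0xba  0x50  0x5c  0x5c  0xeb  0x58 ]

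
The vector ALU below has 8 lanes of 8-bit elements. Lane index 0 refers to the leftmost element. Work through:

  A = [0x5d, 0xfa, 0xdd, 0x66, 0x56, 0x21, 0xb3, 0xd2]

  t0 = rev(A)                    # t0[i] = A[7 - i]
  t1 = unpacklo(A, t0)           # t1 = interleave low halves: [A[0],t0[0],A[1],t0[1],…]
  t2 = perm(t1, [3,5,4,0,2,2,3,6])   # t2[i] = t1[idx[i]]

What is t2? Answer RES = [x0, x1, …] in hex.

RES = [ 0xb3  0x21  0xdd  0x5d  0xfa  0xfa  0xb3  0x66 ]

→ t0 |d2|b3|21|56|66|dd|fa|5d|
→ t1 |5d|d2|fa|b3|dd|21|66|56|
→ t2 |b3|21|dd|5d|fa|fa|b3|66|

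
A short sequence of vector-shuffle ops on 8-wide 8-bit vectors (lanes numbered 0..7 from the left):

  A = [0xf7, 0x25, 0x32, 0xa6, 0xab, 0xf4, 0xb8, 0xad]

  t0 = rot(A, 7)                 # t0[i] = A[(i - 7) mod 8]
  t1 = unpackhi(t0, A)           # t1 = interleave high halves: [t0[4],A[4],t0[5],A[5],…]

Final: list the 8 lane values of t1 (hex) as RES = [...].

  t0: 25 32 a6 ab f4 b8 ad f7
  t1: f4 ab b8 f4 ad b8 f7 ad

RES = [ 0xf4  0xab  0xb8  0xf4  0xad  0xb8  0xf7  0xad ]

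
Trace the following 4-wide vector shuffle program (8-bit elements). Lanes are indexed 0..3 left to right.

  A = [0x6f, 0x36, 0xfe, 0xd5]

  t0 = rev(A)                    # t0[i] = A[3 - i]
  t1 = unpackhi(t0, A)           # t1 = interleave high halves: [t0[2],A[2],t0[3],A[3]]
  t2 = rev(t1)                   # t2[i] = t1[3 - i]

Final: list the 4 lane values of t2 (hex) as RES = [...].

RES = [0xd5, 0x6f, 0xfe, 0x36]

→ t0 |d5|fe|36|6f|
→ t1 |36|fe|6f|d5|
→ t2 |d5|6f|fe|36|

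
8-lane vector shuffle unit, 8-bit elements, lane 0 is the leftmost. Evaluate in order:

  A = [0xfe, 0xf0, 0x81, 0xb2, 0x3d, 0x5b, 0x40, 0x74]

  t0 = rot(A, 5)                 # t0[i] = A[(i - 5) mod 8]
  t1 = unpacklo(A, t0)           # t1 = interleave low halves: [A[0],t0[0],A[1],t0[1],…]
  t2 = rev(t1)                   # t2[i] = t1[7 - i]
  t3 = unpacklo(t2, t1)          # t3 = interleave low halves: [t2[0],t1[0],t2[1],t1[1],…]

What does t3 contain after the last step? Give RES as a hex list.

RES = [0x40, 0xfe, 0xb2, 0xb2, 0x5b, 0xf0, 0x81, 0x3d]

  t0: b2 3d 5b 40 74 fe f0 81
  t1: fe b2 f0 3d 81 5b b2 40
  t2: 40 b2 5b 81 3d f0 b2 fe
  t3: 40 fe b2 b2 5b f0 81 3d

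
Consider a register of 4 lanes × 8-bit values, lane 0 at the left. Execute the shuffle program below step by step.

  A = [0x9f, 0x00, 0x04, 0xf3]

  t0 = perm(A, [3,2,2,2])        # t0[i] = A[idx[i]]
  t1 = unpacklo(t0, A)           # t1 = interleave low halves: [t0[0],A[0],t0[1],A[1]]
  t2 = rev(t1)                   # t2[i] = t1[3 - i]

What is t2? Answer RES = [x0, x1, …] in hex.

→ t0 |f3|04|04|04|
→ t1 |f3|9f|04|00|
→ t2 |00|04|9f|f3|

RES = [ 0x00  0x04  0x9f  0xf3 ]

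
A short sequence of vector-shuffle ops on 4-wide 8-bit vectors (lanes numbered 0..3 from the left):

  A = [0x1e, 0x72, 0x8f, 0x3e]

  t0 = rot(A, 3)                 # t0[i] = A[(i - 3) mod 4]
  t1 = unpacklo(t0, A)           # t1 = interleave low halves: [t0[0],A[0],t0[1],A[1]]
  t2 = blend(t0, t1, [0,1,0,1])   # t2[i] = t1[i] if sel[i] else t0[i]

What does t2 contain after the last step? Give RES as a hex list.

RES = [0x72, 0x1e, 0x3e, 0x72]

→ t0 |72|8f|3e|1e|
→ t1 |72|1e|8f|72|
→ t2 |72|1e|3e|72|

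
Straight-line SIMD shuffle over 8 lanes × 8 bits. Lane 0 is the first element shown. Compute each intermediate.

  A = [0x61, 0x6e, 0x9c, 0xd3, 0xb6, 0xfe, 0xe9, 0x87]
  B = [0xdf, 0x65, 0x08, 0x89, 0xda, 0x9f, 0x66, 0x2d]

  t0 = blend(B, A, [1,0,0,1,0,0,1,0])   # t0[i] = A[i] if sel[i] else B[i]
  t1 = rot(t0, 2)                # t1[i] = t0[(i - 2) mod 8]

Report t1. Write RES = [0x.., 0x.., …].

→ t0 |61|65|08|d3|da|9f|e9|2d|
→ t1 |e9|2d|61|65|08|d3|da|9f|

RES = [ 0xe9  0x2d  0x61  0x65  0x08  0xd3  0xda  0x9f ]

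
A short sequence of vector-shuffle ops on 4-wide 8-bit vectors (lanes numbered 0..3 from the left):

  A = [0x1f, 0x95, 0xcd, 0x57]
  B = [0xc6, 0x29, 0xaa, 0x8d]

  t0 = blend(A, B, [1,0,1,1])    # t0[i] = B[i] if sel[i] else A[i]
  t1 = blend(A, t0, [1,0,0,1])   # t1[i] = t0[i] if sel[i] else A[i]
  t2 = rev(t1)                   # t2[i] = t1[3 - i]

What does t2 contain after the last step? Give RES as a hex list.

RES = [0x8d, 0xcd, 0x95, 0xc6]

→ t0 |c6|95|aa|8d|
→ t1 |c6|95|cd|8d|
→ t2 |8d|cd|95|c6|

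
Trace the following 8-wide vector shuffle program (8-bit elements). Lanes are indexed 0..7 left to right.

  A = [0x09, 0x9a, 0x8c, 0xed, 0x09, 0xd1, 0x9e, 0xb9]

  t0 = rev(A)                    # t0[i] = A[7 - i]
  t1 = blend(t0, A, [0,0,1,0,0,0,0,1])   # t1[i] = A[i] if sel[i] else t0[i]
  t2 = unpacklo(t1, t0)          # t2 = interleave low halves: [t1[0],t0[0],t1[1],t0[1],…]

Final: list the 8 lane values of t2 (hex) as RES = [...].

  t0: b9 9e d1 09 ed 8c 9a 09
  t1: b9 9e 8c 09 ed 8c 9a b9
  t2: b9 b9 9e 9e 8c d1 09 09

RES = [ 0xb9  0xb9  0x9e  0x9e  0x8c  0xd1  0x09  0x09 ]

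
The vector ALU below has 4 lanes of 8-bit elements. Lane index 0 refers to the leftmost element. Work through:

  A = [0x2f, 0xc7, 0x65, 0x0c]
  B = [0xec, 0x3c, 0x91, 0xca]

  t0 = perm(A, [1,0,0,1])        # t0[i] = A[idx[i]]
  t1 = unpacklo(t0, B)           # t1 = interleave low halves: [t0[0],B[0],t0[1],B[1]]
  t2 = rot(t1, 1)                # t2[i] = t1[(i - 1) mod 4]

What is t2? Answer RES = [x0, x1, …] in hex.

RES = [0x3c, 0xc7, 0xec, 0x2f]

t0 = [0xc7, 0x2f, 0x2f, 0xc7]
t1 = [0xc7, 0xec, 0x2f, 0x3c]
t2 = [0x3c, 0xc7, 0xec, 0x2f]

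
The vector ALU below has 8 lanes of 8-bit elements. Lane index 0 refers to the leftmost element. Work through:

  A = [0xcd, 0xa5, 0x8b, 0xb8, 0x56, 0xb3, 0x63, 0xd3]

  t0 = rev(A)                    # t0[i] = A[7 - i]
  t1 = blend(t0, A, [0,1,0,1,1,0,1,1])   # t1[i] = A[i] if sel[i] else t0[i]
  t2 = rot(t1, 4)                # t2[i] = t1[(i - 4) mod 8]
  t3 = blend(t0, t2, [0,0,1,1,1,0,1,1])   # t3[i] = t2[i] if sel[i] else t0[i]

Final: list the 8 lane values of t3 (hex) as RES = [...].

  t0: d3 63 b3 56 b8 8b a5 cd
  t1: d3 a5 b3 b8 56 8b 63 d3
  t2: 56 8b 63 d3 d3 a5 b3 b8
  t3: d3 63 63 d3 d3 8b b3 b8

RES = [0xd3, 0x63, 0x63, 0xd3, 0xd3, 0x8b, 0xb3, 0xb8]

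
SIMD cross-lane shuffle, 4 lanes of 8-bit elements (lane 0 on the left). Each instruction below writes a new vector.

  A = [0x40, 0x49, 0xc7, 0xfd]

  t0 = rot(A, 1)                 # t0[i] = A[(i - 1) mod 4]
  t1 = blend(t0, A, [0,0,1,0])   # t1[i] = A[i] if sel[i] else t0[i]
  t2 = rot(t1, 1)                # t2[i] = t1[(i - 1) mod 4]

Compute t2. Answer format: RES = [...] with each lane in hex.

t0 = [0xfd, 0x40, 0x49, 0xc7]
t1 = [0xfd, 0x40, 0xc7, 0xc7]
t2 = [0xc7, 0xfd, 0x40, 0xc7]

RES = [0xc7, 0xfd, 0x40, 0xc7]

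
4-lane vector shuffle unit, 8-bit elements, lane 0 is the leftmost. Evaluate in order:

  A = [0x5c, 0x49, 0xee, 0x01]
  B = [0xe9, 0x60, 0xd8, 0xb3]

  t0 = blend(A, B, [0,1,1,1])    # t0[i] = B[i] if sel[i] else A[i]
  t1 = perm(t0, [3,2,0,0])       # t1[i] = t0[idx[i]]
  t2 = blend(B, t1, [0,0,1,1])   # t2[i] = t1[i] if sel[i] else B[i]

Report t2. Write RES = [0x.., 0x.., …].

t0 = [0x5c, 0x60, 0xd8, 0xb3]
t1 = [0xb3, 0xd8, 0x5c, 0x5c]
t2 = [0xe9, 0x60, 0x5c, 0x5c]

RES = [ 0xe9  0x60  0x5c  0x5c ]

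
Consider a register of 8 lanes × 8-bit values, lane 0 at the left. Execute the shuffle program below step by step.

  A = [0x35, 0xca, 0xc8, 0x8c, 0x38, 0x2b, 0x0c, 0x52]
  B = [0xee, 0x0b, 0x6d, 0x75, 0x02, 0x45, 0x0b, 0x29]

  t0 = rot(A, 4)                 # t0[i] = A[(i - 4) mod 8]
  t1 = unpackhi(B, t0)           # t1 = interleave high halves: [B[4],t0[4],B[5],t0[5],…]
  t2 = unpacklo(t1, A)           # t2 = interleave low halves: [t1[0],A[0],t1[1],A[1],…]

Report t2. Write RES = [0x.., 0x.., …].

  t0: 38 2b 0c 52 35 ca c8 8c
  t1: 02 35 45 ca 0b c8 29 8c
  t2: 02 35 35 ca 45 c8 ca 8c

RES = [ 0x02  0x35  0x35  0xca  0x45  0xc8  0xca  0x8c ]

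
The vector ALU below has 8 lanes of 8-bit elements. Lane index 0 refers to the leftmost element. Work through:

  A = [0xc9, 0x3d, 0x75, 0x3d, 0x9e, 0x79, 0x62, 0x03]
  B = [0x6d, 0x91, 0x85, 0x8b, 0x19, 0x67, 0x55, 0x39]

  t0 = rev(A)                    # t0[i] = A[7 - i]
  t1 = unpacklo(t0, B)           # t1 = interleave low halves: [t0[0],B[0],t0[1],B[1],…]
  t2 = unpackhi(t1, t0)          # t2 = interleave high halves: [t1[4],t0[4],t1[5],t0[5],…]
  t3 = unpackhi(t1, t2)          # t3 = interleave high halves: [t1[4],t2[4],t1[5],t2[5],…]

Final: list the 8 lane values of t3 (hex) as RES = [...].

t0 = [0x03, 0x62, 0x79, 0x9e, 0x3d, 0x75, 0x3d, 0xc9]
t1 = [0x03, 0x6d, 0x62, 0x91, 0x79, 0x85, 0x9e, 0x8b]
t2 = [0x79, 0x3d, 0x85, 0x75, 0x9e, 0x3d, 0x8b, 0xc9]
t3 = [0x79, 0x9e, 0x85, 0x3d, 0x9e, 0x8b, 0x8b, 0xc9]

RES = [ 0x79  0x9e  0x85  0x3d  0x9e  0x8b  0x8b  0xc9 ]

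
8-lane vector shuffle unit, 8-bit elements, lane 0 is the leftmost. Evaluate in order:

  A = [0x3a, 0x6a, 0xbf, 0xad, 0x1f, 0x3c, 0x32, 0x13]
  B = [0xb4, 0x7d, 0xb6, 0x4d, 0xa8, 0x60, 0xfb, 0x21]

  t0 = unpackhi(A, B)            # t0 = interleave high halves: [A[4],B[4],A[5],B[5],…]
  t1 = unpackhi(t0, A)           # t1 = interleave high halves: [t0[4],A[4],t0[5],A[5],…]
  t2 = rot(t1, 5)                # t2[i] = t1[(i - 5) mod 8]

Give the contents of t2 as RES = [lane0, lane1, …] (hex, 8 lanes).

RES = [0x3c, 0x13, 0x32, 0x21, 0x13, 0x32, 0x1f, 0xfb]

→ t0 |1f|a8|3c|60|32|fb|13|21|
→ t1 |32|1f|fb|3c|13|32|21|13|
→ t2 |3c|13|32|21|13|32|1f|fb|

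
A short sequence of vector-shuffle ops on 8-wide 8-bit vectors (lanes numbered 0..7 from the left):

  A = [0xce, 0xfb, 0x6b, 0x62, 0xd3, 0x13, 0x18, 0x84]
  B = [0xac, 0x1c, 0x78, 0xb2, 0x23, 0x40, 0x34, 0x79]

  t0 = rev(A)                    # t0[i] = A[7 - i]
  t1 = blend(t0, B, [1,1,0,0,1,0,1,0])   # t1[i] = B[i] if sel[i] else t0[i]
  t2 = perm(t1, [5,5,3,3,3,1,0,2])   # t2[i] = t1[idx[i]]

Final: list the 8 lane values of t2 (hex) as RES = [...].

RES = [0x6b, 0x6b, 0xd3, 0xd3, 0xd3, 0x1c, 0xac, 0x13]

t0 = [0x84, 0x18, 0x13, 0xd3, 0x62, 0x6b, 0xfb, 0xce]
t1 = [0xac, 0x1c, 0x13, 0xd3, 0x23, 0x6b, 0x34, 0xce]
t2 = [0x6b, 0x6b, 0xd3, 0xd3, 0xd3, 0x1c, 0xac, 0x13]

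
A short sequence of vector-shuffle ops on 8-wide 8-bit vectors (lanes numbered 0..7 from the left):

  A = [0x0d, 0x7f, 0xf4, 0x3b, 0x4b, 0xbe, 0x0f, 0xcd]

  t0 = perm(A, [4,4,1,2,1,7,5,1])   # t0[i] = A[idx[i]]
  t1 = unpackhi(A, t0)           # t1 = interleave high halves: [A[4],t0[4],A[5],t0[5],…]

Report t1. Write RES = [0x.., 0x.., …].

RES = [ 0x4b  0x7f  0xbe  0xcd  0x0f  0xbe  0xcd  0x7f ]

→ t0 |4b|4b|7f|f4|7f|cd|be|7f|
→ t1 |4b|7f|be|cd|0f|be|cd|7f|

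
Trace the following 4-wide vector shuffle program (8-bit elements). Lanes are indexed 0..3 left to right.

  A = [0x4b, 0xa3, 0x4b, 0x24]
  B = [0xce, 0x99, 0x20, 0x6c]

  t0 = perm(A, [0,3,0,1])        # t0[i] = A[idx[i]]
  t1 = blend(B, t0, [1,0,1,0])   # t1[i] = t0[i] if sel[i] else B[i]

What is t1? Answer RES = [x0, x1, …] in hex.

→ t0 |4b|24|4b|a3|
→ t1 |4b|99|4b|6c|

RES = [0x4b, 0x99, 0x4b, 0x6c]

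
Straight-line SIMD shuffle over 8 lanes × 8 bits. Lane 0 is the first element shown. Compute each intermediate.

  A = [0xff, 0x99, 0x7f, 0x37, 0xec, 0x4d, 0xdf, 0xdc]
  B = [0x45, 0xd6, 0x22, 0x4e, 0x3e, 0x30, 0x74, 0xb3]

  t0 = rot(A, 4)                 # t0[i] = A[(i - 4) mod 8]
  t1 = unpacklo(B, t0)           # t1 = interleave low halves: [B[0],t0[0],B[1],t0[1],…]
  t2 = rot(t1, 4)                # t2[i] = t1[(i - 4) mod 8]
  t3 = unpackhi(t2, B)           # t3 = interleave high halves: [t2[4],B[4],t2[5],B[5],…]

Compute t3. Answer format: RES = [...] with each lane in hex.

→ t0 |ec|4d|df|dc|ff|99|7f|37|
→ t1 |45|ec|d6|4d|22|df|4e|dc|
→ t2 |22|df|4e|dc|45|ec|d6|4d|
→ t3 |45|3e|ec|30|d6|74|4d|b3|

RES = [0x45, 0x3e, 0xec, 0x30, 0xd6, 0x74, 0x4d, 0xb3]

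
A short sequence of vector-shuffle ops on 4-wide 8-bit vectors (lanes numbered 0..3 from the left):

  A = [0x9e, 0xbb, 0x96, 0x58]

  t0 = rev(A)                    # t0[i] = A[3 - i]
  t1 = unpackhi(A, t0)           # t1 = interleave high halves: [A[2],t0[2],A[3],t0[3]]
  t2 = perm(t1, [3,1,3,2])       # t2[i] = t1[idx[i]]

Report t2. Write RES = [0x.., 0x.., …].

RES = [0x9e, 0xbb, 0x9e, 0x58]

t0 = [0x58, 0x96, 0xbb, 0x9e]
t1 = [0x96, 0xbb, 0x58, 0x9e]
t2 = [0x9e, 0xbb, 0x9e, 0x58]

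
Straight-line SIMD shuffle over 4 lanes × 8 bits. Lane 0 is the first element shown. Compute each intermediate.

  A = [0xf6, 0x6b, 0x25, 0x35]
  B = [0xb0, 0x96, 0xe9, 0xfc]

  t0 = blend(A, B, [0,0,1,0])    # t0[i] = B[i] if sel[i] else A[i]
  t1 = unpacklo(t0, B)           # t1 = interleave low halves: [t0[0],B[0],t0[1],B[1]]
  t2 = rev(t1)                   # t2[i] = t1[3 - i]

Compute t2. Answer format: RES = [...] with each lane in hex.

RES = [ 0x96  0x6b  0xb0  0xf6 ]

  t0: f6 6b e9 35
  t1: f6 b0 6b 96
  t2: 96 6b b0 f6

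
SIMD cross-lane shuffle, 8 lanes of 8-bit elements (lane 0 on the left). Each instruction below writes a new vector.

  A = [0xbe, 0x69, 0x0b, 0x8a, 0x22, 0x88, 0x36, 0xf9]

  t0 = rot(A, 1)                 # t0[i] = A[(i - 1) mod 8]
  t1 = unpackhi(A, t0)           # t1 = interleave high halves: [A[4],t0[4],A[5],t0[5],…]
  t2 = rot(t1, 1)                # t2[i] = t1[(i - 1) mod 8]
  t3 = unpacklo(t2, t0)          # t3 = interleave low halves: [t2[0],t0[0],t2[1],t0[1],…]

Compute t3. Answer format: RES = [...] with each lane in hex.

RES = [0x36, 0xf9, 0x22, 0xbe, 0x8a, 0x69, 0x88, 0x0b]

→ t0 |f9|be|69|0b|8a|22|88|36|
→ t1 |22|8a|88|22|36|88|f9|36|
→ t2 |36|22|8a|88|22|36|88|f9|
→ t3 |36|f9|22|be|8a|69|88|0b|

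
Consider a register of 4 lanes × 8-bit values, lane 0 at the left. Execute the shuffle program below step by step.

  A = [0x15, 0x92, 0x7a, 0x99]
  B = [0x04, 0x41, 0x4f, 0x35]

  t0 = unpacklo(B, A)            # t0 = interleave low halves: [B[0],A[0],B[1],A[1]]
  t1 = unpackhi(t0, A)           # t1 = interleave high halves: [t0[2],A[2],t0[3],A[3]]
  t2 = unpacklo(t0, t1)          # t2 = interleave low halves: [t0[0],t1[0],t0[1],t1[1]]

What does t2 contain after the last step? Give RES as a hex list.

t0 = [0x04, 0x15, 0x41, 0x92]
t1 = [0x41, 0x7a, 0x92, 0x99]
t2 = [0x04, 0x41, 0x15, 0x7a]

RES = [ 0x04  0x41  0x15  0x7a ]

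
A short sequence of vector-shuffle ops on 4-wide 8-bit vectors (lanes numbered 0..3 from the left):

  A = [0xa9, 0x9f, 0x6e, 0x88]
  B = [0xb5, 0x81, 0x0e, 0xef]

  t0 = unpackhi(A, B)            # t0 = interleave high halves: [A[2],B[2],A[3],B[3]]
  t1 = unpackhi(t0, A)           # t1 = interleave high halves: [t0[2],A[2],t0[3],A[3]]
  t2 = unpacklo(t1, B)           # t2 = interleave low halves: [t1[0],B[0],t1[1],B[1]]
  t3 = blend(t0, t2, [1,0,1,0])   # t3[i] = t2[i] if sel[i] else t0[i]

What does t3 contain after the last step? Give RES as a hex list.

t0 = [0x6e, 0x0e, 0x88, 0xef]
t1 = [0x88, 0x6e, 0xef, 0x88]
t2 = [0x88, 0xb5, 0x6e, 0x81]
t3 = [0x88, 0x0e, 0x6e, 0xef]

RES = [0x88, 0x0e, 0x6e, 0xef]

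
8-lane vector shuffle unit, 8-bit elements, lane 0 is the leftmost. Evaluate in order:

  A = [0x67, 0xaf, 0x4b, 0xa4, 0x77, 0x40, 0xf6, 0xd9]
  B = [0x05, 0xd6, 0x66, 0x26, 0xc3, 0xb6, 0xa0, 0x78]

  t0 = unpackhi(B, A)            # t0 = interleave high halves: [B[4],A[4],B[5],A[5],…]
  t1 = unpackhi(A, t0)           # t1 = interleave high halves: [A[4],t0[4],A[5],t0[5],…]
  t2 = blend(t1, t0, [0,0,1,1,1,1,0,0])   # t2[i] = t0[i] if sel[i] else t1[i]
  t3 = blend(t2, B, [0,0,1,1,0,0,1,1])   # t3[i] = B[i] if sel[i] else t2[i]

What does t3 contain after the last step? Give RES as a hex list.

RES = [ 0x77  0xa0  0x66  0x26  0xa0  0xf6  0xa0  0x78 ]

  t0: c3 77 b6 40 a0 f6 78 d9
  t1: 77 a0 40 f6 f6 78 d9 d9
  t2: 77 a0 b6 40 a0 f6 d9 d9
  t3: 77 a0 66 26 a0 f6 a0 78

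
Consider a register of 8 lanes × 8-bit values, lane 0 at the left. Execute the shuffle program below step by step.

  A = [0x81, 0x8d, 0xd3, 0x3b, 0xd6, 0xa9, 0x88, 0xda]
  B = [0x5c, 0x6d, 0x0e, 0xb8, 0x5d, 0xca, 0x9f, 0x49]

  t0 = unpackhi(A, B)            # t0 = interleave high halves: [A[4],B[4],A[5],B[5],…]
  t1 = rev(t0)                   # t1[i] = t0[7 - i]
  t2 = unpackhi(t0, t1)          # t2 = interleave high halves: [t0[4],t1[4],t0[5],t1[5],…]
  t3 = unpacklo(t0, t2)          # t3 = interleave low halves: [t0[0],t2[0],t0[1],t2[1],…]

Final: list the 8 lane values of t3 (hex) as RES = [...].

RES = [0xd6, 0x88, 0x5d, 0xca, 0xa9, 0x9f, 0xca, 0xa9]

  t0: d6 5d a9 ca 88 9f da 49
  t1: 49 da 9f 88 ca a9 5d d6
  t2: 88 ca 9f a9 da 5d 49 d6
  t3: d6 88 5d ca a9 9f ca a9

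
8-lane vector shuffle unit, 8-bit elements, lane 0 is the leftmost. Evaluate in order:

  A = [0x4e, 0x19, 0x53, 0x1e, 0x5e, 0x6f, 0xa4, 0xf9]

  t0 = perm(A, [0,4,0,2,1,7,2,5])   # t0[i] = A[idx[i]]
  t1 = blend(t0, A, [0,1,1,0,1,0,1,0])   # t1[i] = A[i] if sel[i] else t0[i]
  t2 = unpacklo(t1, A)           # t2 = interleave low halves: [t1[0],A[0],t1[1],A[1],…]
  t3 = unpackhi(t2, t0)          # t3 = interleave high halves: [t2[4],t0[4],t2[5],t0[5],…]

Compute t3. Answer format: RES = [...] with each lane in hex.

→ t0 |4e|5e|4e|53|19|f9|53|6f|
→ t1 |4e|19|53|53|5e|f9|a4|6f|
→ t2 |4e|4e|19|19|53|53|53|1e|
→ t3 |53|19|53|f9|53|53|1e|6f|

RES = [ 0x53  0x19  0x53  0xf9  0x53  0x53  0x1e  0x6f ]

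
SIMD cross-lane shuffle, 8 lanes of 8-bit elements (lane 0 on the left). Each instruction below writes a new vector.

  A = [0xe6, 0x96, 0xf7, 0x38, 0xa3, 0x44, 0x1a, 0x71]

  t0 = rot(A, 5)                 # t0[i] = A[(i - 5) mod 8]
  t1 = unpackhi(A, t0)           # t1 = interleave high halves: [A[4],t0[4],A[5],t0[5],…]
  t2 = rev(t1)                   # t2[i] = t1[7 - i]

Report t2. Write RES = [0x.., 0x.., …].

RES = [0xf7, 0x71, 0x96, 0x1a, 0xe6, 0x44, 0x71, 0xa3]

  t0: 38 a3 44 1a 71 e6 96 f7
  t1: a3 71 44 e6 1a 96 71 f7
  t2: f7 71 96 1a e6 44 71 a3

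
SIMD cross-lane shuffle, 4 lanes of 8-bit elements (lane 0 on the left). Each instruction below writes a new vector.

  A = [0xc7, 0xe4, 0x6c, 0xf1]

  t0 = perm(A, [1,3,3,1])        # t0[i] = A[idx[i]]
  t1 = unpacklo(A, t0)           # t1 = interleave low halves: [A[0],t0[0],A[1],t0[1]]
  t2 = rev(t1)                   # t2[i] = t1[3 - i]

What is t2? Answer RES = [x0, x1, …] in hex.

RES = [0xf1, 0xe4, 0xe4, 0xc7]

→ t0 |e4|f1|f1|e4|
→ t1 |c7|e4|e4|f1|
→ t2 |f1|e4|e4|c7|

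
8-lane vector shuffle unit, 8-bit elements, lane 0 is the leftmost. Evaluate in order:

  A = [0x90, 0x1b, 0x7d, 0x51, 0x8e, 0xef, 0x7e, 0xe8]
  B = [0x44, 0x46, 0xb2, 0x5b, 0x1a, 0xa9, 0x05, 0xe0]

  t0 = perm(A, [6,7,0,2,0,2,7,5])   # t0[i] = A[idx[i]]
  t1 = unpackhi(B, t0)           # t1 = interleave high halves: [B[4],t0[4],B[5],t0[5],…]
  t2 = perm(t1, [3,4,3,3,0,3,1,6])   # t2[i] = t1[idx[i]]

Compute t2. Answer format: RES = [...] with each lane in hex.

t0 = [0x7e, 0xe8, 0x90, 0x7d, 0x90, 0x7d, 0xe8, 0xef]
t1 = [0x1a, 0x90, 0xa9, 0x7d, 0x05, 0xe8, 0xe0, 0xef]
t2 = [0x7d, 0x05, 0x7d, 0x7d, 0x1a, 0x7d, 0x90, 0xe0]

RES = [ 0x7d  0x05  0x7d  0x7d  0x1a  0x7d  0x90  0xe0 ]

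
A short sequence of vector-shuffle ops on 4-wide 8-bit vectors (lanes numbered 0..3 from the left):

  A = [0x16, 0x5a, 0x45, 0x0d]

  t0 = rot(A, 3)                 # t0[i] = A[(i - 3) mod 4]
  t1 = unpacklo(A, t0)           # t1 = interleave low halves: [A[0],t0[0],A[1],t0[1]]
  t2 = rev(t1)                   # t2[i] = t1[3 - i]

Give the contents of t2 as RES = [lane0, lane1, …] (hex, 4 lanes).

RES = [ 0x45  0x5a  0x5a  0x16 ]

→ t0 |5a|45|0d|16|
→ t1 |16|5a|5a|45|
→ t2 |45|5a|5a|16|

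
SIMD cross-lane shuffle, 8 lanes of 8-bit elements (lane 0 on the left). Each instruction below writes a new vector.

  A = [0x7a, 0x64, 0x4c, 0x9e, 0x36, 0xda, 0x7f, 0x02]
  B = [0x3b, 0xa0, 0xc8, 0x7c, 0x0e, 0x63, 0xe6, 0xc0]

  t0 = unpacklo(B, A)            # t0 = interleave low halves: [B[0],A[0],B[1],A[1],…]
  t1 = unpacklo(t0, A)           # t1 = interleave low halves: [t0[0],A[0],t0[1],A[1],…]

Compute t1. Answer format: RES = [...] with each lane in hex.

  t0: 3b 7a a0 64 c8 4c 7c 9e
  t1: 3b 7a 7a 64 a0 4c 64 9e

RES = [ 0x3b  0x7a  0x7a  0x64  0xa0  0x4c  0x64  0x9e ]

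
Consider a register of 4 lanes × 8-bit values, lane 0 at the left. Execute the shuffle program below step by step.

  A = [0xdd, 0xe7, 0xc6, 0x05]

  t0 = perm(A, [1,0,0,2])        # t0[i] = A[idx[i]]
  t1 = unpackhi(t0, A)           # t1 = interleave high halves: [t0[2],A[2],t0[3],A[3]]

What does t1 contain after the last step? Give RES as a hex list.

RES = [ 0xdd  0xc6  0xc6  0x05 ]

t0 = [0xe7, 0xdd, 0xdd, 0xc6]
t1 = [0xdd, 0xc6, 0xc6, 0x05]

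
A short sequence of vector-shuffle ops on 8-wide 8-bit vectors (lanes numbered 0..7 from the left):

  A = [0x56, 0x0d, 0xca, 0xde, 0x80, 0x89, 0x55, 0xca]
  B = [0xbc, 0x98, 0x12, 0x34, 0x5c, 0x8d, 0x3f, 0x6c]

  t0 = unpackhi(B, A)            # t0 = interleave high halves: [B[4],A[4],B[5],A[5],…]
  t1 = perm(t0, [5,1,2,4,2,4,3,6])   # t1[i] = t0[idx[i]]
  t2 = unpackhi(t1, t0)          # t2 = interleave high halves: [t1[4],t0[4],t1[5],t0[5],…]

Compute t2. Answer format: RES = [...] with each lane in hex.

  t0: 5c 80 8d 89 3f 55 6c ca
  t1: 55 80 8d 3f 8d 3f 89 6c
  t2: 8d 3f 3f 55 89 6c 6c ca

RES = [0x8d, 0x3f, 0x3f, 0x55, 0x89, 0x6c, 0x6c, 0xca]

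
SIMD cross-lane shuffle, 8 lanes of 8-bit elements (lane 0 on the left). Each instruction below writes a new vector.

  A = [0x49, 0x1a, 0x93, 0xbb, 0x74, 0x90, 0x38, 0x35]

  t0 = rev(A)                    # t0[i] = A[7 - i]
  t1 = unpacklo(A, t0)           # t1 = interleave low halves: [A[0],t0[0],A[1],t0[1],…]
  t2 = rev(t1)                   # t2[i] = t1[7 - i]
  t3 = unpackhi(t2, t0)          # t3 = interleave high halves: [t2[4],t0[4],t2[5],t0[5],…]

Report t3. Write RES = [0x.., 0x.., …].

t0 = [0x35, 0x38, 0x90, 0x74, 0xbb, 0x93, 0x1a, 0x49]
t1 = [0x49, 0x35, 0x1a, 0x38, 0x93, 0x90, 0xbb, 0x74]
t2 = [0x74, 0xbb, 0x90, 0x93, 0x38, 0x1a, 0x35, 0x49]
t3 = [0x38, 0xbb, 0x1a, 0x93, 0x35, 0x1a, 0x49, 0x49]

RES = [ 0x38  0xbb  0x1a  0x93  0x35  0x1a  0x49  0x49 ]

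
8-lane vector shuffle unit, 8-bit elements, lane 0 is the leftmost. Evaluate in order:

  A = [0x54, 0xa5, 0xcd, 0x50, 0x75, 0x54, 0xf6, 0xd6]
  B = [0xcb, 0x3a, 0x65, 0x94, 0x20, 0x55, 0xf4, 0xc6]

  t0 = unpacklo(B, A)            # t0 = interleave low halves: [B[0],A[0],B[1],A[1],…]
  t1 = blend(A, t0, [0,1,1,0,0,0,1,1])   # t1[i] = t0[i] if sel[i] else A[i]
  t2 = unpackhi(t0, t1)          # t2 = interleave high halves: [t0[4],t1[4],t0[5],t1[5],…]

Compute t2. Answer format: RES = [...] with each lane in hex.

t0 = [0xcb, 0x54, 0x3a, 0xa5, 0x65, 0xcd, 0x94, 0x50]
t1 = [0x54, 0x54, 0x3a, 0x50, 0x75, 0x54, 0x94, 0x50]
t2 = [0x65, 0x75, 0xcd, 0x54, 0x94, 0x94, 0x50, 0x50]

RES = [ 0x65  0x75  0xcd  0x54  0x94  0x94  0x50  0x50 ]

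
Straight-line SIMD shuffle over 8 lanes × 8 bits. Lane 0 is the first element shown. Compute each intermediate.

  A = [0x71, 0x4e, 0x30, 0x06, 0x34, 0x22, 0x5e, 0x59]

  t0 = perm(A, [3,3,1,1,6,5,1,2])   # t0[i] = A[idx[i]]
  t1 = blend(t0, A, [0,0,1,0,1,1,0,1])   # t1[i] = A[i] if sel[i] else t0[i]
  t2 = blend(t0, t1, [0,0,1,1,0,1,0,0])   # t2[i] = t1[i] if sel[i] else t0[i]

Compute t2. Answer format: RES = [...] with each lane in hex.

RES = [ 0x06  0x06  0x30  0x4e  0x5e  0x22  0x4e  0x30 ]

→ t0 |06|06|4e|4e|5e|22|4e|30|
→ t1 |06|06|30|4e|34|22|4e|59|
→ t2 |06|06|30|4e|5e|22|4e|30|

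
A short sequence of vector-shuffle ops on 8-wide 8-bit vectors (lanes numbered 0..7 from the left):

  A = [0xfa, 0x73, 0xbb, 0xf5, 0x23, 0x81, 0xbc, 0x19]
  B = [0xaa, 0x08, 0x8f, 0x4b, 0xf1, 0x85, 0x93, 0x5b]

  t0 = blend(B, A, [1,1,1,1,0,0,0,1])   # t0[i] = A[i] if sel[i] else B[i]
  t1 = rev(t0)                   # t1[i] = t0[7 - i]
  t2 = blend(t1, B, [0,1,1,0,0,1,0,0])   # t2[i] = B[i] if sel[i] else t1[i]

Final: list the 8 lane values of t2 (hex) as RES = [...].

RES = [ 0x19  0x08  0x8f  0xf1  0xf5  0x85  0x73  0xfa ]

  t0: fa 73 bb f5 f1 85 93 19
  t1: 19 93 85 f1 f5 bb 73 fa
  t2: 19 08 8f f1 f5 85 73 fa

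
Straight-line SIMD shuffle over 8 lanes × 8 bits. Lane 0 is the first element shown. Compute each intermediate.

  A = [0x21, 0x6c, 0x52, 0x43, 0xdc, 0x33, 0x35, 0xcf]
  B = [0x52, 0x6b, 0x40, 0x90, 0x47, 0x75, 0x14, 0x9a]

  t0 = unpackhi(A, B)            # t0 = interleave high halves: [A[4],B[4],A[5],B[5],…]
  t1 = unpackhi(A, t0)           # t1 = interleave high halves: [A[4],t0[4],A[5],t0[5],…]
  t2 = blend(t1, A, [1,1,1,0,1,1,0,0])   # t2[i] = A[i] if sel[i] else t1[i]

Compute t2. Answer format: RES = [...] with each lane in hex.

→ t0 |dc|47|33|75|35|14|cf|9a|
→ t1 |dc|35|33|14|35|cf|cf|9a|
→ t2 |21|6c|52|14|dc|33|cf|9a|

RES = [0x21, 0x6c, 0x52, 0x14, 0xdc, 0x33, 0xcf, 0x9a]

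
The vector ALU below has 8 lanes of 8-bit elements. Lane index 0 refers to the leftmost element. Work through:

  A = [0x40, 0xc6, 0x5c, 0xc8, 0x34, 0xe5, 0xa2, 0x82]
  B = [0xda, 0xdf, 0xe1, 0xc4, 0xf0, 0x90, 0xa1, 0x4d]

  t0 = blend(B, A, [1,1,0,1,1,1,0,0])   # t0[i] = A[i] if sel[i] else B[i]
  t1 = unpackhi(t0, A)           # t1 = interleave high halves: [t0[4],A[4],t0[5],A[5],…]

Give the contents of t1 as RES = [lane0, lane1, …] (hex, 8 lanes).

→ t0 |40|c6|e1|c8|34|e5|a1|4d|
→ t1 |34|34|e5|e5|a1|a2|4d|82|

RES = [0x34, 0x34, 0xe5, 0xe5, 0xa1, 0xa2, 0x4d, 0x82]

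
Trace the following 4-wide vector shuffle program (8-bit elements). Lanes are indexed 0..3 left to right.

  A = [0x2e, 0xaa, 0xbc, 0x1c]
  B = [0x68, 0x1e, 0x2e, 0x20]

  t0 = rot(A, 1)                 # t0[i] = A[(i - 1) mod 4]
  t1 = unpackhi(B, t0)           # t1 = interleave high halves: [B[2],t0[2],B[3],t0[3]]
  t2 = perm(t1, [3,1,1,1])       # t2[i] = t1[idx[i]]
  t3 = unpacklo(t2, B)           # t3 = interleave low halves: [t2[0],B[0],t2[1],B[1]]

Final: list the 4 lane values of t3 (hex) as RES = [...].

RES = [0xbc, 0x68, 0xaa, 0x1e]

t0 = [0x1c, 0x2e, 0xaa, 0xbc]
t1 = [0x2e, 0xaa, 0x20, 0xbc]
t2 = [0xbc, 0xaa, 0xaa, 0xaa]
t3 = [0xbc, 0x68, 0xaa, 0x1e]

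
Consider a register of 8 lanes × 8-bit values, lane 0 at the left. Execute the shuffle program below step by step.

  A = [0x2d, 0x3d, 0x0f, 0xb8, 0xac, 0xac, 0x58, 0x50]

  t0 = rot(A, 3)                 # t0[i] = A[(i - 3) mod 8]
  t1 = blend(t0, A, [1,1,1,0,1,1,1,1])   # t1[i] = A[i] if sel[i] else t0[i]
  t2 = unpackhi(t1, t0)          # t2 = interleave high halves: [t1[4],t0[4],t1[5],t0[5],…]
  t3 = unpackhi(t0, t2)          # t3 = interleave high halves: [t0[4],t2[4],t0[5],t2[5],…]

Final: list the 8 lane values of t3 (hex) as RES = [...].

RES = [ 0x3d  0x58  0x0f  0xb8  0xb8  0x50  0xac  0xac ]

→ t0 |ac|58|50|2d|3d|0f|b8|ac|
→ t1 |2d|3d|0f|2d|ac|ac|58|50|
→ t2 |ac|3d|ac|0f|58|b8|50|ac|
→ t3 |3d|58|0f|b8|b8|50|ac|ac|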